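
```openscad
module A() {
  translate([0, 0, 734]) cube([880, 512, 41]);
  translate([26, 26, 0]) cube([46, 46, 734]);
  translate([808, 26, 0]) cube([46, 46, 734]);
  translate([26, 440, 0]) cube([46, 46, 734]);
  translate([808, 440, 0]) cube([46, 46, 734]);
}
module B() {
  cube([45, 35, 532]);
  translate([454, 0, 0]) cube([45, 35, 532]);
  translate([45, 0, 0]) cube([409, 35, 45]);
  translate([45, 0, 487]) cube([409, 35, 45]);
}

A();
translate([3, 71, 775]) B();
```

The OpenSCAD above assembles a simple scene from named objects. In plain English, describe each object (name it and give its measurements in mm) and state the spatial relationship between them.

A is a table: top 880 mm (x) × 512 mm (y), 41 mm thick, upper face at z = 775 mm, on four 46×46 mm square legs, each inset 26 mm from the nearest pair of top edges, running from z = 0 to the bottom of the top.

B is a picture frame with a 409×442 mm rectangular opening (x by z) and a uniform 45 mm border on every side. Frame depth is 35 mm along y. It is built from two vertical stiles running the full outside height and two horizontal rails spanning the gap between the stiles.

The picture frame is on top of the table.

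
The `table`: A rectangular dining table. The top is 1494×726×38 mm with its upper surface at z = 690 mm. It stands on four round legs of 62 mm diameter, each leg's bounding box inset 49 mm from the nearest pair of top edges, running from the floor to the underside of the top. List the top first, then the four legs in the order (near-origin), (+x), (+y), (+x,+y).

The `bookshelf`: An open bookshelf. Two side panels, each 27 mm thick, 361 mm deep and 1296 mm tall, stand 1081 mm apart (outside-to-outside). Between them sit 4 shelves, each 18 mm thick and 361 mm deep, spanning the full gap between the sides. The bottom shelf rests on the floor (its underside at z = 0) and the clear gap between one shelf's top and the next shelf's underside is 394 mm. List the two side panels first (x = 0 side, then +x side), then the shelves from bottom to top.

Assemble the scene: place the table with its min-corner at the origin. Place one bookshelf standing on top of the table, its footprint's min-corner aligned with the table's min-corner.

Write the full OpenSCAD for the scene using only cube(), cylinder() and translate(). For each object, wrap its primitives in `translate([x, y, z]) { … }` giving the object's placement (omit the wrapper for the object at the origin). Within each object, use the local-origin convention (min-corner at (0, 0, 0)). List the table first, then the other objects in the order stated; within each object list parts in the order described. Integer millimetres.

translate([0, 0, 652]) cube([1494, 726, 38]);
translate([80, 80, 0]) cylinder(h = 652, r = 31);
translate([1414, 80, 0]) cylinder(h = 652, r = 31);
translate([80, 646, 0]) cylinder(h = 652, r = 31);
translate([1414, 646, 0]) cylinder(h = 652, r = 31);
translate([0, 0, 690]) {
  cube([27, 361, 1296]);
  translate([1054, 0, 0]) cube([27, 361, 1296]);
  translate([27, 0, 0]) cube([1027, 361, 18]);
  translate([27, 0, 412]) cube([1027, 361, 18]);
  translate([27, 0, 824]) cube([1027, 361, 18]);
  translate([27, 0, 1236]) cube([1027, 361, 18]);
}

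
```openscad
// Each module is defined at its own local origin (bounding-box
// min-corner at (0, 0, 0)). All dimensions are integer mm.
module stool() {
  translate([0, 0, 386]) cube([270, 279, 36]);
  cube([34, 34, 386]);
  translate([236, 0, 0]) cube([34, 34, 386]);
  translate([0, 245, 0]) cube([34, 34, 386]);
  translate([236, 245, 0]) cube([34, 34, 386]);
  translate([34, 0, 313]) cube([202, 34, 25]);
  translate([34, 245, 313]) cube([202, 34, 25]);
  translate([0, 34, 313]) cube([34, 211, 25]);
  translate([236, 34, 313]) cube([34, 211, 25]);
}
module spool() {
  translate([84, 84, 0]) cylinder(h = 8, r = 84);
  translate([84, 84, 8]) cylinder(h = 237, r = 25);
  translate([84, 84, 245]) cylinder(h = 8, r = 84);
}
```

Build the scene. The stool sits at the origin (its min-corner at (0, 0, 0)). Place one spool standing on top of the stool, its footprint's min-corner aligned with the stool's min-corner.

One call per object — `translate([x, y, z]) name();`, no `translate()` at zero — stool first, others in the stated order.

stool();
translate([0, 0, 422]) spool();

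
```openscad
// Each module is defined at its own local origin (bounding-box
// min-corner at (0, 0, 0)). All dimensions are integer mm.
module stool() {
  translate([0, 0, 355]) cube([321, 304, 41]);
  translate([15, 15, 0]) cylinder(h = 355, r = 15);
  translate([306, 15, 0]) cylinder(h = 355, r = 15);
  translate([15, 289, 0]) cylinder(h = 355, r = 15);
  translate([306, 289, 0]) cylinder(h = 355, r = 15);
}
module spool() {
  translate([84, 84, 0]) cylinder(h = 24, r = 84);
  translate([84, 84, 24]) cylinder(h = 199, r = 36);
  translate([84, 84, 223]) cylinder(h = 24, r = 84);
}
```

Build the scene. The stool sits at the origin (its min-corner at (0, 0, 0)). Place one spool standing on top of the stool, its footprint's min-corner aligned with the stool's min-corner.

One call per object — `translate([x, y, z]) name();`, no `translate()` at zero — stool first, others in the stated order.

stool();
translate([0, 0, 396]) spool();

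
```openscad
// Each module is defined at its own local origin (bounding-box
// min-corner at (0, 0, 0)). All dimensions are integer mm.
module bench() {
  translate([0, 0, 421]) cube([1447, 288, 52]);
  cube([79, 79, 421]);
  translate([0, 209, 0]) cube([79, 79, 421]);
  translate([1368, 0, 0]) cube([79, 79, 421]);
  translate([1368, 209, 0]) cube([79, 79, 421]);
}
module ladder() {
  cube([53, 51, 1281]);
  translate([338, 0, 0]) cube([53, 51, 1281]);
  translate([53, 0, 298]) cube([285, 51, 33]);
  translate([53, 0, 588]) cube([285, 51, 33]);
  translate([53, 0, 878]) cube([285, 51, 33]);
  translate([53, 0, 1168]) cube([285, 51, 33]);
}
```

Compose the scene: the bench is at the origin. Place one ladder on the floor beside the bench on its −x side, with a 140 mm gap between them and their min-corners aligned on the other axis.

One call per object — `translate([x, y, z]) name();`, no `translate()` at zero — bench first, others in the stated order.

bench();
translate([-531, 0, 0]) ladder();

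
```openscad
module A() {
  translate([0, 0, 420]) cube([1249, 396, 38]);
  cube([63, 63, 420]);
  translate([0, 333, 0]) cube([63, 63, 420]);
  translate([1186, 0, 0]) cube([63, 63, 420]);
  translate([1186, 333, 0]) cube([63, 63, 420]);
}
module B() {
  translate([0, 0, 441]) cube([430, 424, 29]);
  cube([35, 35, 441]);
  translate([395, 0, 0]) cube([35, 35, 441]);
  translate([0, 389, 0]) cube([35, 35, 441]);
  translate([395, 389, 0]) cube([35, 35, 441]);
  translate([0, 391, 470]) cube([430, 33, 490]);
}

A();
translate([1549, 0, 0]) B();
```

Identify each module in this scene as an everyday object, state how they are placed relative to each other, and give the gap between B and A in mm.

The chair's nearest face is 300 mm from the bench's +x face.

A is a bench. B is a chair. The chair is on the floor beside the bench on its +x side. The gap between the chair and the bench is 300 mm.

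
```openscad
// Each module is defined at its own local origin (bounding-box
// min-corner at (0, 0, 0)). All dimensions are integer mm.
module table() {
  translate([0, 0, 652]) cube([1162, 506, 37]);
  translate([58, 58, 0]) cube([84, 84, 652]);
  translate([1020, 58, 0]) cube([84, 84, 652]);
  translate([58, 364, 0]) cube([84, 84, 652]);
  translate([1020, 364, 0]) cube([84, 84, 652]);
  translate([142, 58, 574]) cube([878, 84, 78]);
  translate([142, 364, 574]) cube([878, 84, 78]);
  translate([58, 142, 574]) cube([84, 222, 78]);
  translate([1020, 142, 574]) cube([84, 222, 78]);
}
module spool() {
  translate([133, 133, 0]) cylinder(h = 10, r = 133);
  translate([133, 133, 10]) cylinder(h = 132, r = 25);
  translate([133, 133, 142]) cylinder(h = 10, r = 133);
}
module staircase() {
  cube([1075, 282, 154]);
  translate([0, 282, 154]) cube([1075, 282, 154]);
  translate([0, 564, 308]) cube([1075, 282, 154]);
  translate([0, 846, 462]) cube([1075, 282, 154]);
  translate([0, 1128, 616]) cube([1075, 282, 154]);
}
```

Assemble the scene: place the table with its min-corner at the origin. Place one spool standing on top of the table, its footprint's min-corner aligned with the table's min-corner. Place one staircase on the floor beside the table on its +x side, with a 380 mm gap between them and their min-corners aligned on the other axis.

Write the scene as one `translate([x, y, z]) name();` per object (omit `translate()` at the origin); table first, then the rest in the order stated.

table();
translate([0, 0, 689]) spool();
translate([1542, 0, 0]) staircase();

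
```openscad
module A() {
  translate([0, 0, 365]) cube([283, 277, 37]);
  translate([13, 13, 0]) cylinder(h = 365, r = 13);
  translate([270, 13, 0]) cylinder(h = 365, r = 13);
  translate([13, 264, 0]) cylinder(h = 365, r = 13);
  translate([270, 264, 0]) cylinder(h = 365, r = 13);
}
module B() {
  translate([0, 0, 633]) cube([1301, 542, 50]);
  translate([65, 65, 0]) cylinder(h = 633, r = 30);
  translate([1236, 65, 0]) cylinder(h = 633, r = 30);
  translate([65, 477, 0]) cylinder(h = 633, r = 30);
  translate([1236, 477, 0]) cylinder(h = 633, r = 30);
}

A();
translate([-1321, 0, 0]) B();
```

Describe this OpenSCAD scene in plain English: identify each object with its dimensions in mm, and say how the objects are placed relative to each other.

A is a four-legged stool. The seat is a 283×277×37 mm slab whose top surface is at z = 402 mm; four round legs, each 26 mm in diameter, run from the floor (z = 0) to the underside of the seat, each leg's axis is inset half a diameter from the nearest pair of seat edges (so the leg's bounding box is flush with the corner).

B is a table: top 1301 mm (x) × 542 mm (y), 50 mm thick, upper face at z = 683 mm, on four round legs of 60 mm diameter, each leg's bounding box inset 35 mm from the nearest pair of top edges, running from z = 0 to the bottom of the top.

The table is on the floor beside the stool on its −x side.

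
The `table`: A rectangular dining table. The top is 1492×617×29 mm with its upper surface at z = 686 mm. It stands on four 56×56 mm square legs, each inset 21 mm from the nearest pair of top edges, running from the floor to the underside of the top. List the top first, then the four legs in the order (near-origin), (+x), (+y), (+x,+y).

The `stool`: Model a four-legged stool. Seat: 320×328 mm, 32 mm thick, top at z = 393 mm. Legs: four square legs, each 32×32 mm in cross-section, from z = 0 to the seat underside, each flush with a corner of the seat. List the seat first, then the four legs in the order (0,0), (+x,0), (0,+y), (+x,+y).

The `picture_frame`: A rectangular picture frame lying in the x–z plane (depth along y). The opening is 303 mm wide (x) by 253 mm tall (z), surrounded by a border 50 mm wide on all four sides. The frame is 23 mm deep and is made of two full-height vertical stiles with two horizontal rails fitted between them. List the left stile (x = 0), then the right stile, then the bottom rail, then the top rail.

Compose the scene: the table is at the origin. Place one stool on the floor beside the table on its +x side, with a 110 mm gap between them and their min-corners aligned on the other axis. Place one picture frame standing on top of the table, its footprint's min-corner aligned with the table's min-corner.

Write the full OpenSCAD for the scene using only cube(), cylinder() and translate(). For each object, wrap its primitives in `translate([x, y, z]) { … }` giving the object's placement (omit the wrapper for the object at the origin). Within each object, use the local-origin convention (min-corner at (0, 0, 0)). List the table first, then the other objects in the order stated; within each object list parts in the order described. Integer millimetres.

translate([0, 0, 657]) cube([1492, 617, 29]);
translate([21, 21, 0]) cube([56, 56, 657]);
translate([1415, 21, 0]) cube([56, 56, 657]);
translate([21, 540, 0]) cube([56, 56, 657]);
translate([1415, 540, 0]) cube([56, 56, 657]);
translate([1602, 0, 0]) {
  translate([0, 0, 361]) cube([320, 328, 32]);
  cube([32, 32, 361]);
  translate([288, 0, 0]) cube([32, 32, 361]);
  translate([0, 296, 0]) cube([32, 32, 361]);
  translate([288, 296, 0]) cube([32, 32, 361]);
}
translate([0, 0, 686]) {
  cube([50, 23, 353]);
  translate([353, 0, 0]) cube([50, 23, 353]);
  translate([50, 0, 0]) cube([303, 23, 50]);
  translate([50, 0, 303]) cube([303, 23, 50]);
}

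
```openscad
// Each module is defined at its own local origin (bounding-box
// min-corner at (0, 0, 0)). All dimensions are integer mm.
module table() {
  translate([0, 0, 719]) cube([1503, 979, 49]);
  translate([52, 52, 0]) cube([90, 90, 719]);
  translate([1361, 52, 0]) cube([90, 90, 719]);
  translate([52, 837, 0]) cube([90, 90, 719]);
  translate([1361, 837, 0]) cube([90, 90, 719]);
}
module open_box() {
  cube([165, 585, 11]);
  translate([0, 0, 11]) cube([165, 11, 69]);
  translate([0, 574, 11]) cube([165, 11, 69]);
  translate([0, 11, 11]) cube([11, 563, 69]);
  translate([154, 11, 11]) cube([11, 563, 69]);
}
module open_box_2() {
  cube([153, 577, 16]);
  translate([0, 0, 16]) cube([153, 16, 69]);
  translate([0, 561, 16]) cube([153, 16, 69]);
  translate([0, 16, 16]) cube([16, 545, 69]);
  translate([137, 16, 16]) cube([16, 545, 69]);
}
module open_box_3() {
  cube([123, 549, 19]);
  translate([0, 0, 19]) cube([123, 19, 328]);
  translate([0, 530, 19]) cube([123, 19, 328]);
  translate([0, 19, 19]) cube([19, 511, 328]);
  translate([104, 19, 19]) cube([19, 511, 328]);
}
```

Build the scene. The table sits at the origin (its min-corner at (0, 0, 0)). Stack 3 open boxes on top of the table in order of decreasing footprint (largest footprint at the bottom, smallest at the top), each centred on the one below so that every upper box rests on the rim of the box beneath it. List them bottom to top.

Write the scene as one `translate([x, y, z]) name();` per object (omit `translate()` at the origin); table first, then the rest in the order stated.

table();
translate([669, 197, 768]) open_box();
translate([675, 201, 848]) open_box_2();
translate([690, 215, 933]) open_box_3();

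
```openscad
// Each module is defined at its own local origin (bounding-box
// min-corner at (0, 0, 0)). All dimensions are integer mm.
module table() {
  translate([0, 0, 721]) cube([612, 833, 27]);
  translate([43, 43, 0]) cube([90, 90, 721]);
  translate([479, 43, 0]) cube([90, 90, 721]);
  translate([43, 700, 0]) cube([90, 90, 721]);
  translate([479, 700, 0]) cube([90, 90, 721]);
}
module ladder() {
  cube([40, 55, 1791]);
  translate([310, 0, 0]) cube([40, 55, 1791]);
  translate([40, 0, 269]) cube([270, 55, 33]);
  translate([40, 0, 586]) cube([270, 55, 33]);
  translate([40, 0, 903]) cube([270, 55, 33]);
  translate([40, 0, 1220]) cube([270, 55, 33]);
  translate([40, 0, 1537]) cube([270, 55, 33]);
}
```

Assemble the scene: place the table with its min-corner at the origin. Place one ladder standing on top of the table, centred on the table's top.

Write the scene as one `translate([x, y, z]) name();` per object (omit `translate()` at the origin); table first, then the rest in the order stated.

table();
translate([131, 389, 748]) ladder();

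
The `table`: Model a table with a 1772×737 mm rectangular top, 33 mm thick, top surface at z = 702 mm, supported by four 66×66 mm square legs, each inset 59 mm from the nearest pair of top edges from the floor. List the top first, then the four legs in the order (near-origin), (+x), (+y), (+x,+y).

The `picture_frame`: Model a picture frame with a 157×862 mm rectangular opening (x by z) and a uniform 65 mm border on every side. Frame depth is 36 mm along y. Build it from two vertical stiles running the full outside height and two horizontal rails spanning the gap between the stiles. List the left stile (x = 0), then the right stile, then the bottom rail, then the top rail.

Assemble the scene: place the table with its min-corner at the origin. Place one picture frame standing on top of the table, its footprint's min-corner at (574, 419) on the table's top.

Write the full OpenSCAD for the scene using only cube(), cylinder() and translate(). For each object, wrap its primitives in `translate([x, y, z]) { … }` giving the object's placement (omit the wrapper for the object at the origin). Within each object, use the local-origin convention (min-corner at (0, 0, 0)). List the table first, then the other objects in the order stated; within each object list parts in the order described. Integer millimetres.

translate([0, 0, 669]) cube([1772, 737, 33]);
translate([59, 59, 0]) cube([66, 66, 669]);
translate([1647, 59, 0]) cube([66, 66, 669]);
translate([59, 612, 0]) cube([66, 66, 669]);
translate([1647, 612, 0]) cube([66, 66, 669]);
translate([574, 419, 702]) {
  cube([65, 36, 992]);
  translate([222, 0, 0]) cube([65, 36, 992]);
  translate([65, 0, 0]) cube([157, 36, 65]);
  translate([65, 0, 927]) cube([157, 36, 65]);
}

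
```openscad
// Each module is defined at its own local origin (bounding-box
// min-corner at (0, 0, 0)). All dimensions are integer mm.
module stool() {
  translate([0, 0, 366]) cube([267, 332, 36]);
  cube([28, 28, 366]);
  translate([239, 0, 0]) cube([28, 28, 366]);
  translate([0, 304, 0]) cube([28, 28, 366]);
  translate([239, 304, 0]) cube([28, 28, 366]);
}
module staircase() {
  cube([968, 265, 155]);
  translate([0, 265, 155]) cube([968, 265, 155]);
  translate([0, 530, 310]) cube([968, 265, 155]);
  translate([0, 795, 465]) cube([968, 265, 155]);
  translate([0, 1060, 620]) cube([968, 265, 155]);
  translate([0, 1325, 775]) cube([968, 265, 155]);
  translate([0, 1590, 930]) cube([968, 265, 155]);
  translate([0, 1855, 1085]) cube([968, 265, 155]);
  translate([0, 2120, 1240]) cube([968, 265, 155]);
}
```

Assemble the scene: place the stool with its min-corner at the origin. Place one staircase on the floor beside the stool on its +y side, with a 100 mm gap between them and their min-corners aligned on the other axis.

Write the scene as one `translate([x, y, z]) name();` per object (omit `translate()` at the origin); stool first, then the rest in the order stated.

stool();
translate([0, 432, 0]) staircase();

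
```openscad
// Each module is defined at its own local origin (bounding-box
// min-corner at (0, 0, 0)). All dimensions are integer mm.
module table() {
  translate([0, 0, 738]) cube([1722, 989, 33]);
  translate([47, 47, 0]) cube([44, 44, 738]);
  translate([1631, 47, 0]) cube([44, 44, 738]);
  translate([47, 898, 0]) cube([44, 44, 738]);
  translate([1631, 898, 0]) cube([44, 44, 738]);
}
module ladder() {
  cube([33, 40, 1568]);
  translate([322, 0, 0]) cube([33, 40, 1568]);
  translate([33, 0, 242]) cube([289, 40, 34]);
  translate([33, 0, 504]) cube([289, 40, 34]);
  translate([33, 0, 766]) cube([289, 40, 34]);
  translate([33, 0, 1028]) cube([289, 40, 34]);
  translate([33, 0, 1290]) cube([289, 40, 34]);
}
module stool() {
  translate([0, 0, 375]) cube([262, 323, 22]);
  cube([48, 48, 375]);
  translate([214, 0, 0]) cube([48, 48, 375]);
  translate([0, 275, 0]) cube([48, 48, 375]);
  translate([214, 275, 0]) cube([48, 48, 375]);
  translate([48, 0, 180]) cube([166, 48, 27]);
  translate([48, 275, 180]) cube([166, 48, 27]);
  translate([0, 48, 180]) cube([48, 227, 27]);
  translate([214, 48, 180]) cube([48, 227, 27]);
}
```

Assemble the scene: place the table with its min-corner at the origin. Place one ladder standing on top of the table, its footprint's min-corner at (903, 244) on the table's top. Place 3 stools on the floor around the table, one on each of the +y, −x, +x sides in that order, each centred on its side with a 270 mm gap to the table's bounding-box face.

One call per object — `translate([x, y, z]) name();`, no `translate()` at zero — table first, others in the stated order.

table();
translate([903, 244, 771]) ladder();
translate([730, 1259, 0]) stool();
translate([-532, 333, 0]) stool();
translate([1992, 333, 0]) stool();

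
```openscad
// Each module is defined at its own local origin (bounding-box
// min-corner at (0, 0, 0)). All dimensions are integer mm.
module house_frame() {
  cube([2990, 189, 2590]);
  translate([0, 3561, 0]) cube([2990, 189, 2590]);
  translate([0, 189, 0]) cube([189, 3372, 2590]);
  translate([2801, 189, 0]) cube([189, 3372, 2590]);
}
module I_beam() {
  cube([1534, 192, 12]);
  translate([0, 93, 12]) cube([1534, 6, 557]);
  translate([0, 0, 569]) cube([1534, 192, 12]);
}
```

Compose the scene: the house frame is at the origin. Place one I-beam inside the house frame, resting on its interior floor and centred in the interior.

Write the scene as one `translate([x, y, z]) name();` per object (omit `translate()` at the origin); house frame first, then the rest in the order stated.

house_frame();
translate([728, 1779, 0]) I_beam();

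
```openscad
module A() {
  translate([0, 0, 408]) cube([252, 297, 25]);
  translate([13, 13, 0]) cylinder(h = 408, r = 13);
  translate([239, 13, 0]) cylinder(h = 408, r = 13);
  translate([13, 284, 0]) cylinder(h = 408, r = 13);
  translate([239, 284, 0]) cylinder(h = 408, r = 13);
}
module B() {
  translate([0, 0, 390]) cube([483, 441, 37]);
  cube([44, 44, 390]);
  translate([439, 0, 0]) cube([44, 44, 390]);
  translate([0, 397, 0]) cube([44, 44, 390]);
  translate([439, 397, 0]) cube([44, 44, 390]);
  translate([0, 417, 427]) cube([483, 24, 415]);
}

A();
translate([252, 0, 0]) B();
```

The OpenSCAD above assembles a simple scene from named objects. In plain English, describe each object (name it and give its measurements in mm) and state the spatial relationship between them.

A is a four-legged stool. The seat is a 252×297×25 mm slab whose top surface is at z = 433 mm; four round legs, each 26 mm in diameter, run from the floor (z = 0) to the underside of the seat, each leg's axis is inset half a diameter from the nearest pair of seat edges (so the leg's bounding box is flush with the corner).

B is a chair: 483×441 mm seat, 37 mm thick, top at z = 427 mm, on four 44 mm square corner legs flush with the seat edges. A 24 mm thick backrest slab spans the full seat width, extending 415 mm above the seat top, its back face flush with the seat's +y edge.

The chair is against the stool's +x side, with their −y faces flush.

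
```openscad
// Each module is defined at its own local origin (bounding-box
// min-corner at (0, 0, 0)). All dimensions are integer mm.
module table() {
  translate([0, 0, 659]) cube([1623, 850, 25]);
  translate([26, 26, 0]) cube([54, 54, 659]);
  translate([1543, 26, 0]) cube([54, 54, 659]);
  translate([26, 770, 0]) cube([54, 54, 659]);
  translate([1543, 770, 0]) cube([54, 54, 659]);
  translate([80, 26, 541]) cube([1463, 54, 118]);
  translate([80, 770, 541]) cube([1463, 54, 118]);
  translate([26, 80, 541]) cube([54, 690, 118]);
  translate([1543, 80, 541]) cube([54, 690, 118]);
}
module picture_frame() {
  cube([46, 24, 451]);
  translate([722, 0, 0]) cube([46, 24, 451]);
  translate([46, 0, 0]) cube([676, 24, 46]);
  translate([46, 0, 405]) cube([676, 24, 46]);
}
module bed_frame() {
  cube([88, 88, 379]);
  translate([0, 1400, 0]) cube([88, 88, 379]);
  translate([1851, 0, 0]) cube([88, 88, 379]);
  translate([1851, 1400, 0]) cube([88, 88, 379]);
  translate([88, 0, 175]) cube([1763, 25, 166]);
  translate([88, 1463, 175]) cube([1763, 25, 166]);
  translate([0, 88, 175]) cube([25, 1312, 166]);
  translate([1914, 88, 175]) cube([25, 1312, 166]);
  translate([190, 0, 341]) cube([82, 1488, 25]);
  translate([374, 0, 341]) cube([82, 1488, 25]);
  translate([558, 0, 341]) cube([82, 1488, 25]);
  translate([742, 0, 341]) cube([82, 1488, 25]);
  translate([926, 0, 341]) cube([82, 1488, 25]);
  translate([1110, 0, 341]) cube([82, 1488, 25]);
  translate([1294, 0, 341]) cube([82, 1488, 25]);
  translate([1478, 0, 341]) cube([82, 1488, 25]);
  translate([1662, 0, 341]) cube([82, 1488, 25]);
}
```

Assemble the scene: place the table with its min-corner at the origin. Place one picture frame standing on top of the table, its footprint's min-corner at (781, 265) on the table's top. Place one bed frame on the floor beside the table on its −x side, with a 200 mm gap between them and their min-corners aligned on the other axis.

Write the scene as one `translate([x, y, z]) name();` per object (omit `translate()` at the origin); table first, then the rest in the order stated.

table();
translate([781, 265, 684]) picture_frame();
translate([-2139, 0, 0]) bed_frame();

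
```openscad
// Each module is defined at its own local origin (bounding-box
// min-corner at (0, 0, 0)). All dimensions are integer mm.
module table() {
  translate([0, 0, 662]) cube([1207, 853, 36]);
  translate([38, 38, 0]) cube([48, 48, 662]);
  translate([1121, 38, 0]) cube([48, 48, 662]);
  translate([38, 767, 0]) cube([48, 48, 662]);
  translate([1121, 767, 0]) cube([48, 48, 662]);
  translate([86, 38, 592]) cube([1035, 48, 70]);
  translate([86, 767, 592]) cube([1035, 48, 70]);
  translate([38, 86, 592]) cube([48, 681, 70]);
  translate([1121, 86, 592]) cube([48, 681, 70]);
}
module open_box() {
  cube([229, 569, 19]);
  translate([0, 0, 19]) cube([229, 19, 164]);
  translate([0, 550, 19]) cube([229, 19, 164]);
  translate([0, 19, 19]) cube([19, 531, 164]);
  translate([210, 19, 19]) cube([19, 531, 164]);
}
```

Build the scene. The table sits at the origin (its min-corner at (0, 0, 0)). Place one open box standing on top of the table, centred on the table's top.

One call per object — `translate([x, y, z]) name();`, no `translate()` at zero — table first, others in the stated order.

table();
translate([489, 142, 698]) open_box();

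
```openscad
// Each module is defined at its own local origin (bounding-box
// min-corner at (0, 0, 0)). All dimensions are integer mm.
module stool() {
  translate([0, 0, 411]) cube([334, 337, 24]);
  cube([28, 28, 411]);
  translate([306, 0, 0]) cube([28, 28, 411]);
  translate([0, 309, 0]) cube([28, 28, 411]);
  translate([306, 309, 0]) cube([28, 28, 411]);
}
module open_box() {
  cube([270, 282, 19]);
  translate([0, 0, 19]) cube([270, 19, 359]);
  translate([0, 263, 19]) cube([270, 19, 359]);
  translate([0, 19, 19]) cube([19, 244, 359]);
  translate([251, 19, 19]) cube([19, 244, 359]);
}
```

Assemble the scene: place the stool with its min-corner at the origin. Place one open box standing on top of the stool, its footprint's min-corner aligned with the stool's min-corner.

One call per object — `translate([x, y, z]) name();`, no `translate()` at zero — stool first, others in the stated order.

stool();
translate([0, 0, 435]) open_box();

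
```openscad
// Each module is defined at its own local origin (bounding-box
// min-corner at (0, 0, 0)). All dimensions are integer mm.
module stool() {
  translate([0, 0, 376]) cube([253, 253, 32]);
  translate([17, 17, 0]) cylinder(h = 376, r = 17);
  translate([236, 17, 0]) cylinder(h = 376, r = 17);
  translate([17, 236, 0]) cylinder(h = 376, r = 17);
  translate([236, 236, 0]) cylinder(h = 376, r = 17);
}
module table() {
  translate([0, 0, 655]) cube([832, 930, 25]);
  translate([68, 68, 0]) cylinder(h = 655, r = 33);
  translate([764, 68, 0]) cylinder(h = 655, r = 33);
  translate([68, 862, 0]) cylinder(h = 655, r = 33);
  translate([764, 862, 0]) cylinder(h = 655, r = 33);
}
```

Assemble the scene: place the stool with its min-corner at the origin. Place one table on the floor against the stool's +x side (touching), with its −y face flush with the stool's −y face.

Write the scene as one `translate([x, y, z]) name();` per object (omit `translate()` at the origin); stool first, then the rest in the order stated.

stool();
translate([253, 0, 0]) table();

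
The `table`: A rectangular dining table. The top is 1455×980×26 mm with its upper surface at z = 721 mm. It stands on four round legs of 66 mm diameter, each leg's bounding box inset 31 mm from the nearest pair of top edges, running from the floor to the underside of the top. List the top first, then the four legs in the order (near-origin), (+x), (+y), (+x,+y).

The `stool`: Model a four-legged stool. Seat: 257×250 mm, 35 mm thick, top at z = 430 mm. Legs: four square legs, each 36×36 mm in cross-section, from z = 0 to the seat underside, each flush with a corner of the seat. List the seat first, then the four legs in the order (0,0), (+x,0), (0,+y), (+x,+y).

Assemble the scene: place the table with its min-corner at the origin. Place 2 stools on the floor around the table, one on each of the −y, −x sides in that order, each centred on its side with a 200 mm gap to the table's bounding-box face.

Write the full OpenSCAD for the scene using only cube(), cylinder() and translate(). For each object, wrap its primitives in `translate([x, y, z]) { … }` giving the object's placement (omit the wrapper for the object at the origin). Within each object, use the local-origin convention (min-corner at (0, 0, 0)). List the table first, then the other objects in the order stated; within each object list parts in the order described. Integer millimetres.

translate([0, 0, 695]) cube([1455, 980, 26]);
translate([64, 64, 0]) cylinder(h = 695, r = 33);
translate([1391, 64, 0]) cylinder(h = 695, r = 33);
translate([64, 916, 0]) cylinder(h = 695, r = 33);
translate([1391, 916, 0]) cylinder(h = 695, r = 33);
translate([599, -450, 0]) {
  translate([0, 0, 395]) cube([257, 250, 35]);
  cube([36, 36, 395]);
  translate([221, 0, 0]) cube([36, 36, 395]);
  translate([0, 214, 0]) cube([36, 36, 395]);
  translate([221, 214, 0]) cube([36, 36, 395]);
}
translate([-457, 365, 0]) {
  translate([0, 0, 395]) cube([257, 250, 35]);
  cube([36, 36, 395]);
  translate([221, 0, 0]) cube([36, 36, 395]);
  translate([0, 214, 0]) cube([36, 36, 395]);
  translate([221, 214, 0]) cube([36, 36, 395]);
}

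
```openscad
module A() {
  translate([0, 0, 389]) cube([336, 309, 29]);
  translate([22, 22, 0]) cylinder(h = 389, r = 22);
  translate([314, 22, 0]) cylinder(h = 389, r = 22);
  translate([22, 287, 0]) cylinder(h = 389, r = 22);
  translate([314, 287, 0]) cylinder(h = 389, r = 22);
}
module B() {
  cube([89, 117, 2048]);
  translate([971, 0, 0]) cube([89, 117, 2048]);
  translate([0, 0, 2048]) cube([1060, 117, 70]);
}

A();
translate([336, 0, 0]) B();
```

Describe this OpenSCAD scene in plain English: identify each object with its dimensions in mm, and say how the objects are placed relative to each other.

A is a four-legged stool. The seat is 336×309 mm, 29 mm thick, top at z = 418 mm. It stands on four round legs, each 44 mm in diameter, from z = 0 to the seat underside, each leg's axis is inset half a diameter from the nearest pair of seat edges (so the leg's bounding box is flush with the corner).

B is a door frame. The clear opening is 882 mm wide and 2048 mm high. Two 89 mm wide jambs, 117 mm deep, stand either side of the opening from the floor to the top of the opening. A 70 mm thick head sits across the top of both jambs, spanning the full outside width of the frame.

The door frame is against the stool's +x side, with their −y faces flush.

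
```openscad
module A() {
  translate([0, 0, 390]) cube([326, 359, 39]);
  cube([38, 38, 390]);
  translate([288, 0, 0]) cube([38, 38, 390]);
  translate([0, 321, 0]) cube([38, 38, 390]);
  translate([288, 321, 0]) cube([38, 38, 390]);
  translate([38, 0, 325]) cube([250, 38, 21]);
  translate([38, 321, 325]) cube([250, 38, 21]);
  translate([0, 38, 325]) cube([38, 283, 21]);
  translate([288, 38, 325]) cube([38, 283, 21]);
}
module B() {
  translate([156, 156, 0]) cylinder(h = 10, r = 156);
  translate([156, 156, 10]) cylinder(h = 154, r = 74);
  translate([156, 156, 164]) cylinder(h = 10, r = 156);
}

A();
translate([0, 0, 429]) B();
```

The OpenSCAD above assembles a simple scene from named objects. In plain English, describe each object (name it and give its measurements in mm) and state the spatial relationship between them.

A is a four-legged stool. The seat is a 326×359×39 mm slab whose top surface is at z = 429 mm; four square legs, each 38×38 mm in cross-section, run from the floor (z = 0) to the underside of the seat, each flush with a corner of the seat. Four stretchers, 38 mm wide and 21 mm tall, connect adjacent legs with their undersides at z = 325 mm, each running between the inner faces of the legs it joins and aligned with the legs' outer faces on the other axis.

B is a spool: two coaxial disc flanges of radius 156 mm and thickness 10 mm, joined by a core cylinder of radius 74 mm and height 154 mm. The lower flange rests on z = 0 and the three cylinders share a vertical axis.

The spool is on top of the stool.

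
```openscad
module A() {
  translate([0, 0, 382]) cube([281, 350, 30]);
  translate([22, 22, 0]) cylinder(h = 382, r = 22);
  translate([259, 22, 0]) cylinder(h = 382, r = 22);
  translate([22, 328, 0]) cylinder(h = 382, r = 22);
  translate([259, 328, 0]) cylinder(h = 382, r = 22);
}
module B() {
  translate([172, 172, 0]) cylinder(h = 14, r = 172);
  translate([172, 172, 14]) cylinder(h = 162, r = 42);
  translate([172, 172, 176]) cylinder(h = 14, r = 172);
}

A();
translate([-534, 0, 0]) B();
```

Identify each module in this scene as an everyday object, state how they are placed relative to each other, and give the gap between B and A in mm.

A is a stool. B is a spool. The spool is on the floor beside the stool on its −x side. The gap between the spool and the stool is 190 mm.

The spool's nearest face is 190 mm from the stool's −x face.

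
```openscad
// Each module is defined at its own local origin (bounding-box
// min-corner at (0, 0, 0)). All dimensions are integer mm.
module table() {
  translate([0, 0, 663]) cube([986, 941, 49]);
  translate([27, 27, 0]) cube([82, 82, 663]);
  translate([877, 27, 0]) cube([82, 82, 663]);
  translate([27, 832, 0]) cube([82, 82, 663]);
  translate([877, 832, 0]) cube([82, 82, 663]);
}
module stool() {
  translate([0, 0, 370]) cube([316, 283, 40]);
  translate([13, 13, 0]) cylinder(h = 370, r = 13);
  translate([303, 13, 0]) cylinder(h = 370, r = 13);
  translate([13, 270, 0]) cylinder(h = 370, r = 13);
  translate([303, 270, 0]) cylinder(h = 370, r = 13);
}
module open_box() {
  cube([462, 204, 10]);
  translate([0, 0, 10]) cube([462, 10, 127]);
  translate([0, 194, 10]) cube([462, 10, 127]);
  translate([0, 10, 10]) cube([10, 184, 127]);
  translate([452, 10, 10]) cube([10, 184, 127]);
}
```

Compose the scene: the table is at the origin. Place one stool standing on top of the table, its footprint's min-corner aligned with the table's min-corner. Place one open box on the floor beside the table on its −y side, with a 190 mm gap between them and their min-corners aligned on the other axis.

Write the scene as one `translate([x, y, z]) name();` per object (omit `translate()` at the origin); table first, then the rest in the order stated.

table();
translate([0, 0, 712]) stool();
translate([0, -394, 0]) open_box();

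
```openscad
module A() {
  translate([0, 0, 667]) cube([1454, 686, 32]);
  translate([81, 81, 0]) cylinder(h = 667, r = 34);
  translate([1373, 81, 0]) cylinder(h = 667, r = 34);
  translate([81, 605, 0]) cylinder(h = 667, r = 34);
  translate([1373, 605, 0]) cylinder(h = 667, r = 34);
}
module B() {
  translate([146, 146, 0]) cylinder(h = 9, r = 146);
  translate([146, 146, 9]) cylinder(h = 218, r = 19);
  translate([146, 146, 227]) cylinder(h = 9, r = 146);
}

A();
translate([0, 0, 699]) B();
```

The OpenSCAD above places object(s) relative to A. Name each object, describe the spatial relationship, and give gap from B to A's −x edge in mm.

The spool's min-x is at 0; the table's min-x is 0; gap = 0 mm.

A is a table. B is a spool. The spool is on top of the table. The gap from the spool to the table's −x edge is 0 mm.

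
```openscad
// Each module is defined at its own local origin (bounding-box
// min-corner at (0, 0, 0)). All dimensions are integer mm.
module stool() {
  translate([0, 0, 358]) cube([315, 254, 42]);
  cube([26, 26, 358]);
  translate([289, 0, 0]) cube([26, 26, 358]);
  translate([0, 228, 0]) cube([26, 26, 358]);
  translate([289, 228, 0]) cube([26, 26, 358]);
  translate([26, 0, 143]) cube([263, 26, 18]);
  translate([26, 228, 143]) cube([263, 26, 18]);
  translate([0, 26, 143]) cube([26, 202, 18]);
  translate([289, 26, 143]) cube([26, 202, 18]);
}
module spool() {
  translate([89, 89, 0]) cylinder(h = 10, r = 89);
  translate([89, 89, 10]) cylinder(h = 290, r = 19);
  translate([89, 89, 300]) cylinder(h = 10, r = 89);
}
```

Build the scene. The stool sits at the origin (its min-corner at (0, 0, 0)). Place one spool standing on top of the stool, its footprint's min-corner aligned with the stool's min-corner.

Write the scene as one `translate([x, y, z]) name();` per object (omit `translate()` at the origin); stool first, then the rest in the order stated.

stool();
translate([0, 0, 400]) spool();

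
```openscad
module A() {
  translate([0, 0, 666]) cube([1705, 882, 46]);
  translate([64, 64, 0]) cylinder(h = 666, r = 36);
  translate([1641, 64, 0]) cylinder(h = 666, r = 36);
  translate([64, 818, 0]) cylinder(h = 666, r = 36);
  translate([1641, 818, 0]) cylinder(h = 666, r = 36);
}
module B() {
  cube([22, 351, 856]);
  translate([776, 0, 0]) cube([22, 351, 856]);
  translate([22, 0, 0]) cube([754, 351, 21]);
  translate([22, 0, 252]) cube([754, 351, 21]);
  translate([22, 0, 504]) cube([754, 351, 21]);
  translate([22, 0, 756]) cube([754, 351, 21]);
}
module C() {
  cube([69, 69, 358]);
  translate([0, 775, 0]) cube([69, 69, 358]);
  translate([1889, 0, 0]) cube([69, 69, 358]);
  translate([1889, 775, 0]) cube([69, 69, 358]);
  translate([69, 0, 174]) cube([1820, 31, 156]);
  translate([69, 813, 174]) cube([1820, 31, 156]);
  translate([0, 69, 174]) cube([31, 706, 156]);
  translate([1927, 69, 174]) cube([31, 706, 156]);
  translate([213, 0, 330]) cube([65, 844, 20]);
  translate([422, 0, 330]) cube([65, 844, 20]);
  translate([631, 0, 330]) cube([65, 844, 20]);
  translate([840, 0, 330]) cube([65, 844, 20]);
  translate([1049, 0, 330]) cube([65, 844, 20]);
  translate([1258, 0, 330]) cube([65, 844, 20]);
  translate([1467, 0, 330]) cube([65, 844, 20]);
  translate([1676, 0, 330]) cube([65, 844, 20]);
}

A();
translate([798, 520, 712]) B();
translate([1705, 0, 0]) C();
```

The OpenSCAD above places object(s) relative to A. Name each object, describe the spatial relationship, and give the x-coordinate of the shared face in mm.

The table's +x face and the bed frame's −x face are both at x = 1705 mm.

A is a table. B is a bookshelf. C is a bed frame. The bookshelf is on top of the table. The bed frame is against the table's +x side, with their −y faces flush. The x-coordinate of the shared face is 1705 mm.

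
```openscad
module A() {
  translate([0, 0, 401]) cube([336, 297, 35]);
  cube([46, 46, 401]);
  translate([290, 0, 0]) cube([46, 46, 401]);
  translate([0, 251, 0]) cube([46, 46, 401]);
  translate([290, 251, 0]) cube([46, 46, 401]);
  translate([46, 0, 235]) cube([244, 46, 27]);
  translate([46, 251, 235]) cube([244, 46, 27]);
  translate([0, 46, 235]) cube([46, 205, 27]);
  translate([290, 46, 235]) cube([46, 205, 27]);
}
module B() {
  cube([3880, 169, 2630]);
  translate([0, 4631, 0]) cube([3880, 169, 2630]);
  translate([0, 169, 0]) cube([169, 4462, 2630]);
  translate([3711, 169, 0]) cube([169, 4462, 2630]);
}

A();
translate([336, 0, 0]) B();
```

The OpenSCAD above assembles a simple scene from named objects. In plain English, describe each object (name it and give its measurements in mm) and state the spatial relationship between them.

A is a four-legged stool. The seat is a 336×297×35 mm slab whose top surface is at z = 436 mm; four square legs, each 46×46 mm in cross-section, run from the floor (z = 0) to the underside of the seat, each flush with a corner of the seat. Four stretchers, 46 mm wide and 27 mm tall, connect adjacent legs with their undersides at z = 235 mm, each running between the inner faces of the legs it joins and aligned with the legs' outer faces on the other axis.

B is a box-shaped house frame (walls only): outside footprint 3880×4800 mm, wall height 2630 mm, wall thickness 169 mm. The two y-facing walls run the full x-width; the two x-facing walls fit between the inner faces of the y-facing walls.

The house frame is against the stool's +x side, with their −y faces flush.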